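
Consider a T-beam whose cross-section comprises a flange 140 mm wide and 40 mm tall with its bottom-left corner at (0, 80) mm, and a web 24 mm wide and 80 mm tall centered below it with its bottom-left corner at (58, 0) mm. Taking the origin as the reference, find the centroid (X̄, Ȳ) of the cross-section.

X̄ = 70.00 mm, Ȳ = 84.68 mm

web: A = 24 × 80 = 1920.00, centroid at (70.00, 40.00).
flange: A = 140 × 40 = 5600.00, centroid at (70.00, 100.00).
ΣA = 7520.00 mm²
ΣAX̄ = (1920.00)(70.00) + (5600.00)(70.00) = 526400.00 mm³
ΣAȲ = (1920.00)(40.00) + (5600.00)(100.00) = 636800.00 mm³
X̄ = 526400.00 / 7520.00 = 70.00 mm
Ȳ = 636800.00 / 7520.00 = 84.68 mm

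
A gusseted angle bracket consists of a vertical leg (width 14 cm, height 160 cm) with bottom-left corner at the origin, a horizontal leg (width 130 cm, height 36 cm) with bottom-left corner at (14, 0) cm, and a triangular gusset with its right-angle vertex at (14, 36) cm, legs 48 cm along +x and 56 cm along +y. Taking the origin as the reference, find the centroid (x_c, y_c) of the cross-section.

vertical leg: A = 14 × 160 = 2240.00, centroid at (7.00, 80.00).
horizontal leg: A = 130 × 36 = 4680.00, centroid at (79.00, 18.00).
gusset: A = ½·48·56 = 1344.00, centroid at (30.00, 54.67).
ΣA = 8264.00 cm², ΣAx_c = 425720.00 cm³, ΣAy_c = 336912.00 cm³.
x_c = 425720.00/8264.00 = 51.52 cm; y_c = 336912.00/8264.00 = 40.77 cm.

x_c = 51.52 cm, y_c = 40.77 cm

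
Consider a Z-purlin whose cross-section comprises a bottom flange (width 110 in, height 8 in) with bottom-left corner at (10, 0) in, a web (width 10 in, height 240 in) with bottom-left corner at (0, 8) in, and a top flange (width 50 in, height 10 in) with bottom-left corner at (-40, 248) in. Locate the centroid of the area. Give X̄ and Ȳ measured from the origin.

bottom flange: A = 110 × 8 = 880.00, centroid at (65.00, 4.00).
web: A = 10 × 240 = 2400.00, centroid at (5.00, 128.00).
top flange: A = 50 × 10 = 500.00, centroid at (-15.00, 253.00).
ΣA = 3780.00 in²
ΣAX̄ = (880.00)(65.00) + (2400.00)(5.00) + (500.00)(-15.00) = 61700.00 in³
ΣAȲ = (880.00)(4.00) + (2400.00)(128.00) + (500.00)(253.00) = 437220.00 in³
X̄ = 61700.00 / 3780.00 = 16.32 in
Ȳ = 437220.00 / 3780.00 = 115.67 in

X̄ = 16.32 in, Ȳ = 115.67 in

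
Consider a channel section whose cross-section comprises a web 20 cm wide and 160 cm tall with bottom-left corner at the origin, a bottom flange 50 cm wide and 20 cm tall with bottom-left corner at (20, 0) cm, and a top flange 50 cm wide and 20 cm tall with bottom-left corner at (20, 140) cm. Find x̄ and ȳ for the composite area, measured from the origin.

web: A = 20 × 160 = 3200.00, centroid at (10.00, 80.00).
bottom flange: A = 50 × 20 = 1000.00, centroid at (45.00, 10.00).
top flange: A = 50 × 20 = 1000.00, centroid at (45.00, 150.00).
ΣA = 5200.00 cm², ΣAx̄ = 122000.00 cm³, ΣAȳ = 416000.00 cm³.
x̄ = 122000.00/5200.00 = 23.46 cm; ȳ = 416000.00/5200.00 = 80.00 cm.

x̄ = 23.46 cm, ȳ = 80.00 cm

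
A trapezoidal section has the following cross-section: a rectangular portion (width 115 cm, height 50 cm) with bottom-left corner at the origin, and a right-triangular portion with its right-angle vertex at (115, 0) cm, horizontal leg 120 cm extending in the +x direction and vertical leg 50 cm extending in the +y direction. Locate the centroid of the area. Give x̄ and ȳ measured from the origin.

x̄ = 90.93 cm, ȳ = 22.14 cm

rectangular portion: A = 115 × 50 = 5750.00, centroid at (57.50, 25.00).
triangular portion: A = ½·120·50 = 3000.00, centroid at (155.00, 16.67).
ΣA = 8750.00 cm²
ΣAx̄ = (5750.00)(57.50) + (3000.00)(155.00) = 795625.00 cm³
ΣAȳ = (5750.00)(25.00) + (3000.00)(16.67) = 193750.00 cm³
x̄ = 795625.00 / 8750.00 = 90.93 cm
ȳ = 193750.00 / 8750.00 = 22.14 cm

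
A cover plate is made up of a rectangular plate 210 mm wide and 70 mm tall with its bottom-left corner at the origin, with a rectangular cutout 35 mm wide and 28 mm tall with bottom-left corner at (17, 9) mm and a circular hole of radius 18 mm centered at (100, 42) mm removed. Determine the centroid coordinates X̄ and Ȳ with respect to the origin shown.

X̄ = 110.84 mm, Ȳ = 35.36 mm

Part | A | x̄ᵢ | ȳᵢ | A·x̄ᵢ | A·ȳᵢ
plate | 14700.00 | 105.00 | 35.00 | 1543500.00 | 514500.00
hole 1 | -980.00 | 34.50 | 23.00 | -33810.00 | -22540.00
hole 2 | -1017.88 | 100.00 | 42.00 | -101787.60 | -42750.79
Σ | 12702.12 |  |  | 1407902.40 | 449209.21
X̄ = 1407902.40 / 12702.12 = 110.84 mm
Ȳ = 449209.21 / 12702.12 = 35.36 mm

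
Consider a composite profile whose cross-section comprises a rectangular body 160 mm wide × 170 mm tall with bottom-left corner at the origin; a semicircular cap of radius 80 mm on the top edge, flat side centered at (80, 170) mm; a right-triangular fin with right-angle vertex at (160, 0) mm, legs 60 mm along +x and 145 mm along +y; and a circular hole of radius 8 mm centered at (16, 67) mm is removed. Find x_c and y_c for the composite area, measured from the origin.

rectangular body: A = 160 × 170 = 27200.00, centroid at (80.00, 85.00).
semicircular top: A = ½π·80² = 10053.10, centroid at (80.00, 203.95).
triangular fin: A = ½·60·145 = 4350.00, centroid at (180.00, 48.33).
hole: A = −π·8² = -201.06, centroid at (16.00, 67.00).
ΣA = 41402.03 mm²
ΣAx_c = (27200.00)(80.00) + (10053.10)(80.00) + (4350.00)(180.00) + (-201.06)(16.00) = 3760030.73 mm³
ΣAy_c = (27200.00)(85.00) + (10053.10)(203.95) + (4350.00)(48.33) + (-201.06)(67.00) = 4559138.59 mm³
x_c = 3760030.73 / 41402.03 = 90.82 mm
y_c = 4559138.59 / 41402.03 = 110.12 mm

x_c = 90.82 mm, y_c = 110.12 mm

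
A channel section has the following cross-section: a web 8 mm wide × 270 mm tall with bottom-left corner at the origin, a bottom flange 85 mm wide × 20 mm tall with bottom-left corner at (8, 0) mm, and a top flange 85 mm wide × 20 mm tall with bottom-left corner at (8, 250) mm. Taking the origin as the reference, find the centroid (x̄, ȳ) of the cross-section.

web: A = 8 × 270 = 2160.00, centroid at (4.00, 135.00).
bottom flange: A = 85 × 20 = 1700.00, centroid at (50.50, 10.00).
top flange: A = 85 × 20 = 1700.00, centroid at (50.50, 260.00).
ΣA = 5560.00 mm²
ΣAx̄ = (2160.00)(4.00) + (1700.00)(50.50) + (1700.00)(50.50) = 180340.00 mm³
ΣAȳ = (2160.00)(135.00) + (1700.00)(10.00) + (1700.00)(260.00) = 750600.00 mm³
x̄ = 180340.00 / 5560.00 = 32.44 mm
ȳ = 750600.00 / 5560.00 = 135.00 mm

x̄ = 32.44 mm, ȳ = 135.00 mm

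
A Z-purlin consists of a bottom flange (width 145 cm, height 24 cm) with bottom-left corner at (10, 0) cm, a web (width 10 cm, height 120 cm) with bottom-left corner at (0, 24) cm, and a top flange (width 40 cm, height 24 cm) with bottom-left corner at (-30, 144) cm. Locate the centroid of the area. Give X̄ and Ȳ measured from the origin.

X̄ = 50.27 cm, Ȳ = 51.83 cm

bottom flange: A = 145 × 24 = 3480.00, centroid at (82.50, 12.00).
web: A = 10 × 120 = 1200.00, centroid at (5.00, 84.00).
top flange: A = 40 × 24 = 960.00, centroid at (-10.00, 156.00).
ΣA = 5640.00 cm²
ΣAX̄ = (3480.00)(82.50) + (1200.00)(5.00) + (960.00)(-10.00) = 283500.00 cm³
ΣAȲ = (3480.00)(12.00) + (1200.00)(84.00) + (960.00)(156.00) = 292320.00 cm³
X̄ = 283500.00 / 5640.00 = 50.27 cm
Ȳ = 292320.00 / 5640.00 = 51.83 cm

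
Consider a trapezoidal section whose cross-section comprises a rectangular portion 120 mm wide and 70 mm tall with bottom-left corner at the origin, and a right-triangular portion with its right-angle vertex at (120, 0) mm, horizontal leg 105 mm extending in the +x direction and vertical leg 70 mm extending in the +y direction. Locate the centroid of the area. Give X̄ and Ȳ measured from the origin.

X̄ = 88.91 mm, Ȳ = 31.45 mm

rectangular portion: A = 120 × 70 = 8400.00, centroid at (60.00, 35.00).
triangular portion: A = ½·105·70 = 3675.00, centroid at (155.00, 23.33).
ΣA = 12075.00 mm²
ΣAX̄ = (8400.00)(60.00) + (3675.00)(155.00) = 1073625.00 mm³
ΣAȲ = (8400.00)(35.00) + (3675.00)(23.33) = 379750.00 mm³
X̄ = 1073625.00 / 12075.00 = 88.91 mm
Ȳ = 379750.00 / 12075.00 = 31.45 mm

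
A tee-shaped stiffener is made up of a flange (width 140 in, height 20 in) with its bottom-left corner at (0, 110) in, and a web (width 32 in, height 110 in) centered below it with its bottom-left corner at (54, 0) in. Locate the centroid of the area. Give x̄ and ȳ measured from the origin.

web: A = 32 × 110 = 3520.00, centroid at (70.00, 55.00).
flange: A = 140 × 20 = 2800.00, centroid at (70.00, 120.00).
ΣA = 6320.00 in²
ΣAx̄ = (3520.00)(70.00) + (2800.00)(70.00) = 442400.00 in³
ΣAȳ = (3520.00)(55.00) + (2800.00)(120.00) = 529600.00 in³
x̄ = 442400.00 / 6320.00 = 70.00 in
ȳ = 529600.00 / 6320.00 = 83.80 in

x̄ = 70.00 in, ȳ = 83.80 in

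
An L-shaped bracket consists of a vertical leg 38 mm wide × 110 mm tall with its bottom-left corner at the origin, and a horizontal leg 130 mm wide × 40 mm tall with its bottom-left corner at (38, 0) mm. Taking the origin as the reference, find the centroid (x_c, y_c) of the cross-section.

x_c = 65.57 mm, y_c = 35.60 mm

Part | A | x̄ᵢ | ȳᵢ | A·x̄ᵢ | A·ȳᵢ
vertical leg | 4180.00 | 19.00 | 55.00 | 79420.00 | 229900.00
horizontal leg | 5200.00 | 103.00 | 20.00 | 535600.00 | 104000.00
Σ | 9380.00 |  |  | 615020.00 | 333900.00
x_c = 615020.00 / 9380.00 = 65.57 mm
y_c = 333900.00 / 9380.00 = 35.60 mm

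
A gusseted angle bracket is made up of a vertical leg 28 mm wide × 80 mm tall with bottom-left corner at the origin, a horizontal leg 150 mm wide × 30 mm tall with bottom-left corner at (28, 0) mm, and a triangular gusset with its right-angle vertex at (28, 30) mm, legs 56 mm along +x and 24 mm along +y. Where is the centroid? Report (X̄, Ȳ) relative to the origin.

Part | A | x̄ᵢ | ȳᵢ | A·x̄ᵢ | A·ȳᵢ
vertical leg | 2240.00 | 14.00 | 40.00 | 31360.00 | 89600.00
horizontal leg | 4500.00 | 103.00 | 15.00 | 463500.00 | 67500.00
gusset | 672.00 | 46.67 | 38.00 | 31360.00 | 25536.00
Σ | 7412.00 |  |  | 526220.00 | 182636.00
X̄ = 526220.00 / 7412.00 = 71.00 mm
Ȳ = 182636.00 / 7412.00 = 24.64 mm

X̄ = 71.00 mm, Ȳ = 24.64 mm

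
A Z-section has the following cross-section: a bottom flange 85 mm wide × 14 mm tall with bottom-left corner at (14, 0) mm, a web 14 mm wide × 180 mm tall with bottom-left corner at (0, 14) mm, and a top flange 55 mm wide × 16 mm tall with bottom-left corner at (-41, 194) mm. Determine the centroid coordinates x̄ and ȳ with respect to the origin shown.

x̄ = 15.90 mm, ȳ = 97.64 mm

bottom flange: A = 85 × 14 = 1190.00, centroid at (56.50, 7.00).
web: A = 14 × 180 = 2520.00, centroid at (7.00, 104.00).
top flange: A = 55 × 16 = 880.00, centroid at (-13.50, 202.00).
ΣA = 4590.00 mm²
ΣAx̄ = (1190.00)(56.50) + (2520.00)(7.00) + (880.00)(-13.50) = 72995.00 mm³
ΣAȳ = (1190.00)(7.00) + (2520.00)(104.00) + (880.00)(202.00) = 448170.00 mm³
x̄ = 72995.00 / 4590.00 = 15.90 mm
ȳ = 448170.00 / 4590.00 = 97.64 mm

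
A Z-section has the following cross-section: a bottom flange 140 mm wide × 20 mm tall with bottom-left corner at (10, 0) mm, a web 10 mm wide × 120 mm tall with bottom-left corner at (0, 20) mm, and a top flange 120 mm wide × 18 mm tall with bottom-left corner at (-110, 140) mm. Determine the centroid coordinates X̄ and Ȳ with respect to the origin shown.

X̄ = 19.81 mm, Ȳ = 72.38 mm

bottom flange: A = 140 × 20 = 2800.00, centroid at (80.00, 10.00).
web: A = 10 × 120 = 1200.00, centroid at (5.00, 80.00).
top flange: A = 120 × 18 = 2160.00, centroid at (-50.00, 149.00).
ΣA = 6160.00 mm², ΣAX̄ = 122000.00 mm³, ΣAȲ = 445840.00 mm³.
X̄ = 122000.00/6160.00 = 19.81 mm; Ȳ = 445840.00/6160.00 = 72.38 mm.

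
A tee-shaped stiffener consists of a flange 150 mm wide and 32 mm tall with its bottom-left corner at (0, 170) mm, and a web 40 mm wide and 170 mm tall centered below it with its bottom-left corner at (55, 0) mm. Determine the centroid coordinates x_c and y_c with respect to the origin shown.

Part | A | x̄ᵢ | ȳᵢ | A·x̄ᵢ | A·ȳᵢ
web | 6800.00 | 75.00 | 85.00 | 510000.00 | 578000.00
flange | 4800.00 | 75.00 | 186.00 | 360000.00 | 892800.00
Σ | 11600.00 |  |  | 870000.00 | 1470800.00
x_c = 870000.00 / 11600.00 = 75.00 mm
y_c = 1470800.00 / 11600.00 = 126.79 mm

x_c = 75.00 mm, y_c = 126.79 mm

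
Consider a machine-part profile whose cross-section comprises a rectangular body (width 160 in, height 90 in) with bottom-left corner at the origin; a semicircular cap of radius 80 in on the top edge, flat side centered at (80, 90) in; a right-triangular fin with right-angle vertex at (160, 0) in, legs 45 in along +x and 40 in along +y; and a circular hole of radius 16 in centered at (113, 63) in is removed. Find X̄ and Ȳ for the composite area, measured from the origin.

rectangular body: A = 160 × 90 = 14400.00, centroid at (80.00, 45.00).
semicircular top: A = ½π·80² = 10053.10, centroid at (80.00, 123.95).
triangular fin: A = ½·45·40 = 900.00, centroid at (175.00, 13.33).
hole: A = −π·16² = -804.25, centroid at (113.00, 63.00).
ΣA = 24548.85 in²
ΣAX̄ = (14400.00)(80.00) + (10053.10)(80.00) + (900.00)(175.00) + (-804.25)(113.00) = 2022867.73 in³
ΣAȲ = (14400.00)(45.00) + (10053.10)(123.95) + (900.00)(13.33) + (-804.25)(63.00) = 1855444.41 in³
X̄ = 2022867.73 / 24548.85 = 82.40 in
Ȳ = 1855444.41 / 24548.85 = 75.58 in

X̄ = 82.40 in, Ȳ = 75.58 in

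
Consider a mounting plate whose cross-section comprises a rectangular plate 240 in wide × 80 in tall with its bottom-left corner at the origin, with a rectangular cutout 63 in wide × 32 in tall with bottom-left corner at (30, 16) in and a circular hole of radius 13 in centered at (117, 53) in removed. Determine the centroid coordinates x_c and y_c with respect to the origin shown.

plate: A = 240 × 80 = 19200.00, centroid at (120.00, 40.00).
hole 1: A = −(63 × 32) = -2016.00, centroid at (61.50, 32.00).
hole 2: A = −π·13² = -530.93, centroid at (117.00, 53.00).
ΣA = 16653.07 in²
ΣAx_c = (19200.00)(120.00) + (-2016.00)(61.50) + (-530.93)(117.00) = 2117897.29 in³
ΣAy_c = (19200.00)(40.00) + (-2016.00)(32.00) + (-530.93)(53.00) = 675348.75 in³
x_c = 2117897.29 / 16653.07 = 127.18 in
y_c = 675348.75 / 16653.07 = 40.55 in

x_c = 127.18 in, y_c = 40.55 in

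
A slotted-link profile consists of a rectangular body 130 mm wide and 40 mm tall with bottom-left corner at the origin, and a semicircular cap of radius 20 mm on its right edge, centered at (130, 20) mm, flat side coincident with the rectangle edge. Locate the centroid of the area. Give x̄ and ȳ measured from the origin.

rectangular body: A = 130 × 40 = 5200.00, centroid at (65.00, 20.00).
semicircular end: A = ½π·20² = 628.32, centroid at (138.49, 20.00).
ΣA = 5828.32 mm²
ΣAx̄ = (5200.00)(65.00) + (628.32)(138.49) = 425014.74 mm³
ΣAȳ = (5200.00)(20.00) + (628.32)(20.00) = 116566.37 mm³
x̄ = 425014.74 / 5828.32 = 72.92 mm
ȳ = 116566.37 / 5828.32 = 20.00 mm

x̄ = 72.92 mm, ȳ = 20.00 mm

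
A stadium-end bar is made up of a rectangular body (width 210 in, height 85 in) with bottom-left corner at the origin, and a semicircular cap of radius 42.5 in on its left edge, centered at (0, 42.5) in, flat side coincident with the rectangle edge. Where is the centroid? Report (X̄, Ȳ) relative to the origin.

X̄ = 88.13 in, Ȳ = 42.50 in

rectangular body: A = 210 × 85 = 17850.00, centroid at (105.00, 42.50).
semicircular end: A = ½π·42.5² = 2837.25, centroid at (-18.04, 42.50).
ΣA = 20687.25 in²
ΣAX̄ = (17850.00)(105.00) + (2837.25)(-18.04) = 1823072.92 in³
ΣAȲ = (17850.00)(42.50) + (2837.25)(42.50) = 879208.16 in³
X̄ = 1823072.92 / 20687.25 = 88.13 in
Ȳ = 879208.16 / 20687.25 = 42.50 in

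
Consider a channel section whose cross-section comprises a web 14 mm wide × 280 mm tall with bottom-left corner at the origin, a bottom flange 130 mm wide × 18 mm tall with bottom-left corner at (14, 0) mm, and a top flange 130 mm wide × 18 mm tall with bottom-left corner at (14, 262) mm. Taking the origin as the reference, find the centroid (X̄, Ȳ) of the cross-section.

web: A = 14 × 280 = 3920.00, centroid at (7.00, 140.00).
bottom flange: A = 130 × 18 = 2340.00, centroid at (79.00, 9.00).
top flange: A = 130 × 18 = 2340.00, centroid at (79.00, 271.00).
ΣA = 8600.00 mm², ΣAX̄ = 397160.00 mm³, ΣAȲ = 1204000.00 mm³.
X̄ = 397160.00/8600.00 = 46.18 mm; Ȳ = 1204000.00/8600.00 = 140.00 mm.

X̄ = 46.18 mm, Ȳ = 140.00 mm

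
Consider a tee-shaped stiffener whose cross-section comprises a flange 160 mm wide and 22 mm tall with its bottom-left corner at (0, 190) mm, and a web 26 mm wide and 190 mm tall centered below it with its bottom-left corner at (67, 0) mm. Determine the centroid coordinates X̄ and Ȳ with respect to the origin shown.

X̄ = 80.00 mm, Ȳ = 139.10 mm

web: A = 26 × 190 = 4940.00, centroid at (80.00, 95.00).
flange: A = 160 × 22 = 3520.00, centroid at (80.00, 201.00).
ΣA = 8460.00 mm²
ΣAX̄ = (4940.00)(80.00) + (3520.00)(80.00) = 676800.00 mm³
ΣAȲ = (4940.00)(95.00) + (3520.00)(201.00) = 1176820.00 mm³
X̄ = 676800.00 / 8460.00 = 80.00 mm
Ȳ = 1176820.00 / 8460.00 = 139.10 mm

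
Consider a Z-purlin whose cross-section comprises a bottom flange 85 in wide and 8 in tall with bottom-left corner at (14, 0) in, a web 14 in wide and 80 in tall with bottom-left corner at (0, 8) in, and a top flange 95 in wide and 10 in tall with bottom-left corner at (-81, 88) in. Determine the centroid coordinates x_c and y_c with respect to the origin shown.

bottom flange: A = 85 × 8 = 680.00, centroid at (56.50, 4.00).
web: A = 14 × 80 = 1120.00, centroid at (7.00, 48.00).
top flange: A = 95 × 10 = 950.00, centroid at (-33.50, 93.00).
ΣA = 2750.00 in², ΣAx_c = 14435.00 in³, ΣAy_c = 144830.00 in³.
x_c = 14435.00/2750.00 = 5.25 in; y_c = 144830.00/2750.00 = 52.67 in.

x_c = 5.25 in, y_c = 52.67 in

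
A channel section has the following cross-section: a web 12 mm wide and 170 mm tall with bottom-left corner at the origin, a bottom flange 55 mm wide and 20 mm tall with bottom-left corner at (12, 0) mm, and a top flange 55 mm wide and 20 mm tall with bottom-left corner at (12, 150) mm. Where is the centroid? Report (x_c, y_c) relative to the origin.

x_c = 23.38 mm, y_c = 85.00 mm

web: A = 12 × 170 = 2040.00, centroid at (6.00, 85.00).
bottom flange: A = 55 × 20 = 1100.00, centroid at (39.50, 10.00).
top flange: A = 55 × 20 = 1100.00, centroid at (39.50, 160.00).
ΣA = 4240.00 mm²
ΣAx_c = (2040.00)(6.00) + (1100.00)(39.50) + (1100.00)(39.50) = 99140.00 mm³
ΣAy_c = (2040.00)(85.00) + (1100.00)(10.00) + (1100.00)(160.00) = 360400.00 mm³
x_c = 99140.00 / 4240.00 = 23.38 mm
y_c = 360400.00 / 4240.00 = 85.00 mm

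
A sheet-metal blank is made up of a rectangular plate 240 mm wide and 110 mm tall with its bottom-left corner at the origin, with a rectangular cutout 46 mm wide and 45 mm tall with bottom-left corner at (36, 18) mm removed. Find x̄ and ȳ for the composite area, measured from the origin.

x̄ = 125.19 mm, ȳ = 56.23 mm

Part | A | x̄ᵢ | ȳᵢ | A·x̄ᵢ | A·ȳᵢ
plate | 26400.00 | 120.00 | 55.00 | 3168000.00 | 1452000.00
hole | -2070.00 | 59.00 | 40.50 | -122130.00 | -83835.00
Σ | 24330.00 |  |  | 3045870.00 | 1368165.00
x̄ = 3045870.00 / 24330.00 = 125.19 mm
ȳ = 1368165.00 / 24330.00 = 56.23 mm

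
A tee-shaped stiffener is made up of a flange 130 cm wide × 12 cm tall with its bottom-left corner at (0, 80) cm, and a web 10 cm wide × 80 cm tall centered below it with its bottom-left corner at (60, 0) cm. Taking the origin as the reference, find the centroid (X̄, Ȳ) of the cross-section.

X̄ = 65.00 cm, Ȳ = 70.41 cm

web: A = 10 × 80 = 800.00, centroid at (65.00, 40.00).
flange: A = 130 × 12 = 1560.00, centroid at (65.00, 86.00).
ΣA = 2360.00 cm², ΣAX̄ = 153400.00 cm³, ΣAȲ = 166160.00 cm³.
X̄ = 153400.00/2360.00 = 65.00 cm; Ȳ = 166160.00/2360.00 = 70.41 cm.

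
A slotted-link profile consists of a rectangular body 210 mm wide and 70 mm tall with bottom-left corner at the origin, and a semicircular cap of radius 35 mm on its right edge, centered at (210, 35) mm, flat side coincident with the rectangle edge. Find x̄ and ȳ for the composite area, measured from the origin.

x̄ = 118.87 mm, ȳ = 35.00 mm

rectangular body: A = 210 × 70 = 14700.00, centroid at (105.00, 35.00).
semicircular end: A = ½π·35² = 1924.23, centroid at (224.85, 35.00).
ΣA = 16624.23 mm², ΣAx̄ = 1976170.69 mm³, ΣAȳ = 581847.89 mm³.
x̄ = 1976170.69/16624.23 = 118.87 mm; ȳ = 581847.89/16624.23 = 35.00 mm.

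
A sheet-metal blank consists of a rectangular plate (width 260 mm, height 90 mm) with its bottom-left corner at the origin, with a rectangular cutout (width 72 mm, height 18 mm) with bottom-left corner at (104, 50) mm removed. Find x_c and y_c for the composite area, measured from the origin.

x_c = 129.41 mm, y_c = 44.18 mm

plate: A = 260 × 90 = 23400.00, centroid at (130.00, 45.00).
hole: A = −(72 × 18) = -1296.00, centroid at (140.00, 59.00).
ΣA = 22104.00 mm², ΣAx_c = 2860560.00 mm³, ΣAy_c = 976536.00 mm³.
x_c = 2860560.00/22104.00 = 129.41 mm; y_c = 976536.00/22104.00 = 44.18 mm.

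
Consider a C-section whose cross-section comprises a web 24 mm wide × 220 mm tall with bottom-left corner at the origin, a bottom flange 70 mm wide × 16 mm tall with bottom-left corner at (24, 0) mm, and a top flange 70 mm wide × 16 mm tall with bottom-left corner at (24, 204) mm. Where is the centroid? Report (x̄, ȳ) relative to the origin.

x̄ = 26.00 mm, ȳ = 110.00 mm

Part | A | x̄ᵢ | ȳᵢ | A·x̄ᵢ | A·ȳᵢ
web | 5280.00 | 12.00 | 110.00 | 63360.00 | 580800.00
bottom flange | 1120.00 | 59.00 | 8.00 | 66080.00 | 8960.00
top flange | 1120.00 | 59.00 | 212.00 | 66080.00 | 237440.00
Σ | 7520.00 |  |  | 195520.00 | 827200.00
x̄ = 195520.00 / 7520.00 = 26.00 mm
ȳ = 827200.00 / 7520.00 = 110.00 mm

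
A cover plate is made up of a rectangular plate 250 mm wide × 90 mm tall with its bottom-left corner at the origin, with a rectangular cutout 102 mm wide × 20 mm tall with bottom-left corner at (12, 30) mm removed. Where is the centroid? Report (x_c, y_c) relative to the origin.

x_c = 131.18 mm, y_c = 45.50 mm

plate: A = 250 × 90 = 22500.00, centroid at (125.00, 45.00).
hole: A = −(102 × 20) = -2040.00, centroid at (63.00, 40.00).
ΣA = 20460.00 mm²
ΣAx_c = (22500.00)(125.00) + (-2040.00)(63.00) = 2683980.00 mm³
ΣAy_c = (22500.00)(45.00) + (-2040.00)(40.00) = 930900.00 mm³
x_c = 2683980.00 / 20460.00 = 131.18 mm
y_c = 930900.00 / 20460.00 = 45.50 mm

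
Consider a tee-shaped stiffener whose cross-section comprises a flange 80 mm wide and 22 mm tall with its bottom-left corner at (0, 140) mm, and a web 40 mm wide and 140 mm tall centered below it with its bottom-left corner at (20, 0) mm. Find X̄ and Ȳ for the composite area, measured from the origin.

web: A = 40 × 140 = 5600.00, centroid at (40.00, 70.00).
flange: A = 80 × 22 = 1760.00, centroid at (40.00, 151.00).
ΣA = 7360.00 mm², ΣAX̄ = 294400.00 mm³, ΣAȲ = 657760.00 mm³.
X̄ = 294400.00/7360.00 = 40.00 mm; Ȳ = 657760.00/7360.00 = 89.37 mm.

X̄ = 40.00 mm, Ȳ = 89.37 mm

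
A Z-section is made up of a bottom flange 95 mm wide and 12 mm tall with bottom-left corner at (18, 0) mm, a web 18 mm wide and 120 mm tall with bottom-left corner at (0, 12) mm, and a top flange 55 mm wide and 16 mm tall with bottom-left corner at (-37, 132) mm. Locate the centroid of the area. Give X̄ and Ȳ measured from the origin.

X̄ = 20.51 mm, Ȳ = 68.32 mm

Part | A | x̄ᵢ | ȳᵢ | A·x̄ᵢ | A·ȳᵢ
bottom flange | 1140.00 | 65.50 | 6.00 | 74670.00 | 6840.00
web | 2160.00 | 9.00 | 72.00 | 19440.00 | 155520.00
top flange | 880.00 | -9.50 | 140.00 | -8360.00 | 123200.00
Σ | 4180.00 |  |  | 85750.00 | 285560.00
X̄ = 85750.00 / 4180.00 = 20.51 mm
Ȳ = 285560.00 / 4180.00 = 68.32 mm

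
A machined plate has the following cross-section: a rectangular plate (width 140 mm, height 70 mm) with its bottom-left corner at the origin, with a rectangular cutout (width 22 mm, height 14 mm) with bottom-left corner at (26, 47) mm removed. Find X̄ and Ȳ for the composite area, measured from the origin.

X̄ = 71.07 mm, Ȳ = 34.38 mm

plate: A = 140 × 70 = 9800.00, centroid at (70.00, 35.00).
hole: A = −(22 × 14) = -308.00, centroid at (37.00, 54.00).
ΣA = 9492.00 mm²
ΣAX̄ = (9800.00)(70.00) + (-308.00)(37.00) = 674604.00 mm³
ΣAȲ = (9800.00)(35.00) + (-308.00)(54.00) = 326368.00 mm³
X̄ = 674604.00 / 9492.00 = 71.07 mm
Ȳ = 326368.00 / 9492.00 = 34.38 mm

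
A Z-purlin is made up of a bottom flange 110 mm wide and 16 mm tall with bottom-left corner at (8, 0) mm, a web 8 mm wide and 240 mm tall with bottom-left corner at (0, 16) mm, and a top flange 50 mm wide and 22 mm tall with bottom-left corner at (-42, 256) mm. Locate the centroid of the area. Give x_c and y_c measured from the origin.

bottom flange: A = 110 × 16 = 1760.00, centroid at (63.00, 8.00).
web: A = 8 × 240 = 1920.00, centroid at (4.00, 136.00).
top flange: A = 50 × 22 = 1100.00, centroid at (-17.00, 267.00).
ΣA = 4780.00 mm², ΣAx_c = 99860.00 mm³, ΣAy_c = 568900.00 mm³.
x_c = 99860.00/4780.00 = 20.89 mm; y_c = 568900.00/4780.00 = 119.02 mm.

x_c = 20.89 mm, y_c = 119.02 mm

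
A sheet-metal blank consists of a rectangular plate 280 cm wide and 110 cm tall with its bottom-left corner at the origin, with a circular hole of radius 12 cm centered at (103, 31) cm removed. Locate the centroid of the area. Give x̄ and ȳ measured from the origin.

x̄ = 140.55 cm, ȳ = 55.36 cm

plate: A = 280 × 110 = 30800.00, centroid at (140.00, 55.00).
hole: A = −π·12² = -452.39, centroid at (103.00, 31.00).
ΣA = 30347.61 cm²
ΣAx̄ = (30800.00)(140.00) + (-452.39)(103.00) = 4265403.90 cm³
ΣAȳ = (30800.00)(55.00) + (-452.39)(31.00) = 1679975.93 cm³
x̄ = 4265403.90 / 30347.61 = 140.55 cm
ȳ = 1679975.93 / 30347.61 = 55.36 cm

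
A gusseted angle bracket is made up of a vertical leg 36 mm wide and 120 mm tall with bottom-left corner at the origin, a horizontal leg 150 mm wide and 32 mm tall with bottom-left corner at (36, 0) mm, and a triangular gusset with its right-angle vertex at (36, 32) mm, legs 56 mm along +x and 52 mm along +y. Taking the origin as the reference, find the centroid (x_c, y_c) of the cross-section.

vertical leg: A = 36 × 120 = 4320.00, centroid at (18.00, 60.00).
horizontal leg: A = 150 × 32 = 4800.00, centroid at (111.00, 16.00).
gusset: A = ½·56·52 = 1456.00, centroid at (54.67, 49.33).
ΣA = 10576.00 mm², ΣAx_c = 690154.67 mm³, ΣAy_c = 407829.33 mm³.
x_c = 690154.67/10576.00 = 65.26 mm; y_c = 407829.33/10576.00 = 38.56 mm.

x_c = 65.26 mm, y_c = 38.56 mm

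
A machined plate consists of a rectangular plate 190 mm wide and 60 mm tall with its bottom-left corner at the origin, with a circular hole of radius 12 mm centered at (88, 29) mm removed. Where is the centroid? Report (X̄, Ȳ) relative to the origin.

X̄ = 95.29 mm, Ȳ = 30.04 mm

plate: A = 190 × 60 = 11400.00, centroid at (95.00, 30.00).
hole: A = −π·12² = -452.39, centroid at (88.00, 29.00).
ΣA = 10947.61 mm²
ΣAX̄ = (11400.00)(95.00) + (-452.39)(88.00) = 1043189.74 mm³
ΣAȲ = (11400.00)(30.00) + (-452.39)(29.00) = 328880.71 mm³
X̄ = 1043189.74 / 10947.61 = 95.29 mm
Ȳ = 328880.71 / 10947.61 = 30.04 mm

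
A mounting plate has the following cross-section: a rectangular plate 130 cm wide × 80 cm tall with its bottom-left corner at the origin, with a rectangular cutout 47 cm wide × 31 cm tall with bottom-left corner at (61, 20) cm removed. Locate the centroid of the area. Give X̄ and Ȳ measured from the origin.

plate: A = 130 × 80 = 10400.00, centroid at (65.00, 40.00).
hole: A = −(47 × 31) = -1457.00, centroid at (84.50, 35.50).
ΣA = 8943.00 cm²
ΣAX̄ = (10400.00)(65.00) + (-1457.00)(84.50) = 552883.50 cm³
ΣAȲ = (10400.00)(40.00) + (-1457.00)(35.50) = 364276.50 cm³
X̄ = 552883.50 / 8943.00 = 61.82 cm
Ȳ = 364276.50 / 8943.00 = 40.73 cm

X̄ = 61.82 cm, Ȳ = 40.73 cm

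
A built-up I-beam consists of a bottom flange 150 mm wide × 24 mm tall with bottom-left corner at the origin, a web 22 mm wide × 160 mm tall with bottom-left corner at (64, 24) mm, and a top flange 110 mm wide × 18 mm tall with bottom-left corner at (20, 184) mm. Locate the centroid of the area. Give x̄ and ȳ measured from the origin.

x̄ = 75.00 mm, ȳ = 86.97 mm

bottom flange: A = 150 × 24 = 3600.00, centroid at (75.00, 12.00).
web: A = 22 × 160 = 3520.00, centroid at (75.00, 104.00).
top flange: A = 110 × 18 = 1980.00, centroid at (75.00, 193.00).
ΣA = 9100.00 mm², ΣAx̄ = 682500.00 mm³, ΣAȳ = 791420.00 mm³.
x̄ = 682500.00/9100.00 = 75.00 mm; ȳ = 791420.00/9100.00 = 86.97 mm.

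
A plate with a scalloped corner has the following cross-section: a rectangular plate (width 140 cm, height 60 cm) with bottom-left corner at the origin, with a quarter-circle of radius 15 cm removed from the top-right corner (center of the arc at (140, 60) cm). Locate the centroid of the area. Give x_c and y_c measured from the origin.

plate: A = 140 × 60 = 8400.00, centroid at (70.00, 30.00).
removed quarter-circle: A = −¼π·15² = -176.71, centroid at (133.63, 53.63).
ΣA = 8223.29 cm², ΣAx_c = 564384.96 cm³, ΣAy_c = 242522.12 cm³.
x_c = 564384.96/8223.29 = 68.63 cm; y_c = 242522.12/8223.29 = 29.49 cm.

x_c = 68.63 cm, y_c = 29.49 cm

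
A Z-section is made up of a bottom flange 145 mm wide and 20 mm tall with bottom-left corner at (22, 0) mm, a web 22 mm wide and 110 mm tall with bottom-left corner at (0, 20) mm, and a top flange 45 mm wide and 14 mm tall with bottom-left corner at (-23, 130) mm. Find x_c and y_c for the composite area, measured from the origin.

bottom flange: A = 145 × 20 = 2900.00, centroid at (94.50, 10.00).
web: A = 22 × 110 = 2420.00, centroid at (11.00, 75.00).
top flange: A = 45 × 14 = 630.00, centroid at (-0.50, 137.00).
ΣA = 5950.00 mm², ΣAx_c = 300355.00 mm³, ΣAy_c = 296810.00 mm³.
x_c = 300355.00/5950.00 = 50.48 mm; y_c = 296810.00/5950.00 = 49.88 mm.

x_c = 50.48 mm, y_c = 49.88 mm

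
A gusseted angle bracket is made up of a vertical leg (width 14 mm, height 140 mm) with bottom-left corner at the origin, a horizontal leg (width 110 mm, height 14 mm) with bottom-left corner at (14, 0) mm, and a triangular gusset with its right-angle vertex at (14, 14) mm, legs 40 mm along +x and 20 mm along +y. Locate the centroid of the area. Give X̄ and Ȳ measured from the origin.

Part | A | x̄ᵢ | ȳᵢ | A·x̄ᵢ | A·ȳᵢ
vertical leg | 1960.00 | 7.00 | 70.00 | 13720.00 | 137200.00
horizontal leg | 1540.00 | 69.00 | 7.00 | 106260.00 | 10780.00
gusset | 400.00 | 27.33 | 20.67 | 10933.33 | 8266.67
Σ | 3900.00 |  |  | 130913.33 | 156246.67
X̄ = 130913.33 / 3900.00 = 33.57 mm
Ȳ = 156246.67 / 3900.00 = 40.06 mm

X̄ = 33.57 mm, Ȳ = 40.06 mm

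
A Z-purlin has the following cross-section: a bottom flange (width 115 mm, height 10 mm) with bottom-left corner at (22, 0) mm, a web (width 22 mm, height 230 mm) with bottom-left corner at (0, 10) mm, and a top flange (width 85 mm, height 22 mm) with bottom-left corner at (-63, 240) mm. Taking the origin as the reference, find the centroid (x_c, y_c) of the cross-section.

x_c = 13.46 mm, y_c = 137.08 mm

Part | A | x̄ᵢ | ȳᵢ | A·x̄ᵢ | A·ȳᵢ
bottom flange | 1150.00 | 79.50 | 5.00 | 91425.00 | 5750.00
web | 5060.00 | 11.00 | 125.00 | 55660.00 | 632500.00
top flange | 1870.00 | -20.50 | 251.00 | -38335.00 | 469370.00
Σ | 8080.00 |  |  | 108750.00 | 1107620.00
x_c = 108750.00 / 8080.00 = 13.46 mm
y_c = 1107620.00 / 8080.00 = 137.08 mm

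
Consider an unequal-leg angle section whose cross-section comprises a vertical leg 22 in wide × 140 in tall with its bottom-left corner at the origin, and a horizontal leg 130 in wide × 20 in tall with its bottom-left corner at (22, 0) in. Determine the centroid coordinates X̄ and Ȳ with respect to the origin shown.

X̄ = 45.79 in, Ȳ = 42.54 in

vertical leg: A = 22 × 140 = 3080.00, centroid at (11.00, 70.00).
horizontal leg: A = 130 × 20 = 2600.00, centroid at (87.00, 10.00).
ΣA = 5680.00 in², ΣAX̄ = 260080.00 in³, ΣAȲ = 241600.00 in³.
X̄ = 260080.00/5680.00 = 45.79 in; Ȳ = 241600.00/5680.00 = 42.54 in.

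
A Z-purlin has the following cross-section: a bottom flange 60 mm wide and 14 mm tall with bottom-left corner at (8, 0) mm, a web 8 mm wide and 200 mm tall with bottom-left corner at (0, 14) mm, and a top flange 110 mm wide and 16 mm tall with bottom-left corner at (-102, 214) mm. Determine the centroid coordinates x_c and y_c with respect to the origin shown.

x_c = -10.57 mm, y_c = 137.86 mm

Part | A | x̄ᵢ | ȳᵢ | A·x̄ᵢ | A·ȳᵢ
bottom flange | 840.00 | 38.00 | 7.00 | 31920.00 | 5880.00
web | 1600.00 | 4.00 | 114.00 | 6400.00 | 182400.00
top flange | 1760.00 | -47.00 | 222.00 | -82720.00 | 390720.00
Σ | 4200.00 |  |  | -44400.00 | 579000.00
x_c = -44400.00 / 4200.00 = -10.57 mm
y_c = 579000.00 / 4200.00 = 137.86 mm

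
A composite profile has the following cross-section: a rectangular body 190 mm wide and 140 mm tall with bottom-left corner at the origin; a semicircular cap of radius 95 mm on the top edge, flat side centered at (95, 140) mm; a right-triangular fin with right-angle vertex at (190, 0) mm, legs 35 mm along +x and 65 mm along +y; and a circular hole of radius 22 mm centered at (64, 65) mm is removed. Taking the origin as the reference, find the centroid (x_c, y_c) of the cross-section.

rectangular body: A = 190 × 140 = 26600.00, centroid at (95.00, 70.00).
semicircular top: A = ½π·95² = 14176.44, centroid at (95.00, 180.32).
triangular fin: A = ½·35·65 = 1137.50, centroid at (201.67, 21.67).
hole: A = −π·22² = -1520.53, centroid at (64.00, 65.00).
ΣA = 40393.41 mm²
ΣAx_c = (26600.00)(95.00) + (14176.44)(95.00) + (1137.50)(201.67) + (-1520.53)(64.00) = 4005843.36 mm³
ΣAy_c = (26600.00)(70.00) + (14176.44)(180.32) + (1137.50)(21.67) + (-1520.53)(65.00) = 4344095.82 mm³
x_c = 4005843.36 / 40393.41 = 99.17 mm
y_c = 4344095.82 / 40393.41 = 107.54 mm

x_c = 99.17 mm, y_c = 107.54 mm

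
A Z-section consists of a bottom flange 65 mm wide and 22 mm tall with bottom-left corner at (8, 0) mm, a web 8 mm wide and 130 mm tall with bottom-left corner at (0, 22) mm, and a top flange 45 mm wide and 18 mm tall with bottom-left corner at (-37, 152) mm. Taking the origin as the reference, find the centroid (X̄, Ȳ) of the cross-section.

X̄ = 15.34 mm, Ȳ = 72.14 mm

bottom flange: A = 65 × 22 = 1430.00, centroid at (40.50, 11.00).
web: A = 8 × 130 = 1040.00, centroid at (4.00, 87.00).
top flange: A = 45 × 18 = 810.00, centroid at (-14.50, 161.00).
ΣA = 3280.00 mm²
ΣAX̄ = (1430.00)(40.50) + (1040.00)(4.00) + (810.00)(-14.50) = 50330.00 mm³
ΣAȲ = (1430.00)(11.00) + (1040.00)(87.00) + (810.00)(161.00) = 236620.00 mm³
X̄ = 50330.00 / 3280.00 = 15.34 mm
Ȳ = 236620.00 / 3280.00 = 72.14 mm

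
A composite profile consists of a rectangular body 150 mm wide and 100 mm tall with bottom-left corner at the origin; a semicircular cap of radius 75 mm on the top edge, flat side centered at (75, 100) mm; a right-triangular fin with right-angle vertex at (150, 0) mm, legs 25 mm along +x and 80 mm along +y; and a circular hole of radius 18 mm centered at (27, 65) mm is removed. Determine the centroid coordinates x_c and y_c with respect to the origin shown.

Part | A | x̄ᵢ | ȳᵢ | A·x̄ᵢ | A·ȳᵢ
rectangular body | 15000.00 | 75.00 | 50.00 | 1125000.00 | 750000.00
semicircular top | 8835.73 | 75.00 | 131.83 | 662679.70 | 1164822.93
triangular fin | 1000.00 | 158.33 | 26.67 | 158333.33 | 26666.67
hole | -1017.88 | 27.00 | 65.00 | -27482.65 | -66161.94
Σ | 23817.85 |  |  | 1918530.38 | 1875327.66
x_c = 1918530.38 / 23817.85 = 80.55 mm
y_c = 1875327.66 / 23817.85 = 78.74 mm

x_c = 80.55 mm, y_c = 78.74 mm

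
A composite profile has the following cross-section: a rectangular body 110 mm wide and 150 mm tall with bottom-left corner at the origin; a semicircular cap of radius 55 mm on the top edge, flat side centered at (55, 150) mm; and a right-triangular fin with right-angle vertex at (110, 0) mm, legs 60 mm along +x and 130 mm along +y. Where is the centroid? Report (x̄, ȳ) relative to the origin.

rectangular body: A = 110 × 150 = 16500.00, centroid at (55.00, 75.00).
semicircular top: A = ½π·55² = 4751.66, centroid at (55.00, 173.34).
triangular fin: A = ½·60·130 = 3900.00, centroid at (130.00, 43.33).
ΣA = 25151.66 mm²
ΣAx̄ = (16500.00)(55.00) + (4751.66)(55.00) + (3900.00)(130.00) = 1675841.24 mm³
ΣAȳ = (16500.00)(75.00) + (4751.66)(173.34) + (3900.00)(43.33) = 2230165.50 mm³
x̄ = 1675841.24 / 25151.66 = 66.63 mm
ȳ = 2230165.50 / 25151.66 = 88.67 mm

x̄ = 66.63 mm, ȳ = 88.67 mm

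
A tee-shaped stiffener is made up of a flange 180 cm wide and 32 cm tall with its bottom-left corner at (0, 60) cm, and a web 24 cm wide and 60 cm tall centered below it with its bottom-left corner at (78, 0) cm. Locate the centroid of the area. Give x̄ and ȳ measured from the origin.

x̄ = 90.00 cm, ȳ = 66.80 cm

web: A = 24 × 60 = 1440.00, centroid at (90.00, 30.00).
flange: A = 180 × 32 = 5760.00, centroid at (90.00, 76.00).
ΣA = 7200.00 cm²
ΣAx̄ = (1440.00)(90.00) + (5760.00)(90.00) = 648000.00 cm³
ΣAȳ = (1440.00)(30.00) + (5760.00)(76.00) = 480960.00 cm³
x̄ = 648000.00 / 7200.00 = 90.00 cm
ȳ = 480960.00 / 7200.00 = 66.80 cm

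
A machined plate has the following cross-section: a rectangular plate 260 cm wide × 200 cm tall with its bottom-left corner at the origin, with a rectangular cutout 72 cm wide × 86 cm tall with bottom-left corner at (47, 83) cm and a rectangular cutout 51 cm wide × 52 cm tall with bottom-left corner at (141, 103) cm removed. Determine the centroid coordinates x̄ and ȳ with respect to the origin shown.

Part | A | x̄ᵢ | ȳᵢ | A·x̄ᵢ | A·ȳᵢ
plate | 52000.00 | 130.00 | 100.00 | 6760000.00 | 5200000.00
hole 1 | -6192.00 | 83.00 | 126.00 | -513936.00 | -780192.00
hole 2 | -2652.00 | 166.50 | 129.00 | -441558.00 | -342108.00
Σ | 43156.00 |  |  | 5804506.00 | 4077700.00
x̄ = 5804506.00 / 43156.00 = 134.50 cm
ȳ = 4077700.00 / 43156.00 = 94.49 cm

x̄ = 134.50 cm, ȳ = 94.49 cm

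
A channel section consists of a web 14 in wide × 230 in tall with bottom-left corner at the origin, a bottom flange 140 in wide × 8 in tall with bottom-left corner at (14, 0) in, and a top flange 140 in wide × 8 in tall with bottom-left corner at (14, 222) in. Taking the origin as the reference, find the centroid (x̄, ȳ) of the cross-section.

x̄ = 38.59 in, ȳ = 115.00 in

web: A = 14 × 230 = 3220.00, centroid at (7.00, 115.00).
bottom flange: A = 140 × 8 = 1120.00, centroid at (84.00, 4.00).
top flange: A = 140 × 8 = 1120.00, centroid at (84.00, 226.00).
ΣA = 5460.00 in², ΣAx̄ = 210700.00 in³, ΣAȳ = 627900.00 in³.
x̄ = 210700.00/5460.00 = 38.59 in; ȳ = 627900.00/5460.00 = 115.00 in.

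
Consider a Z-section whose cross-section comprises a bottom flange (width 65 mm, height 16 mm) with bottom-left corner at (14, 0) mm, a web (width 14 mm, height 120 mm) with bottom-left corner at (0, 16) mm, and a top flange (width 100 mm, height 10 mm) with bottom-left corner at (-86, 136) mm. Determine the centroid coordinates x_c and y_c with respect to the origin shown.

Part | A | x̄ᵢ | ȳᵢ | A·x̄ᵢ | A·ȳᵢ
bottom flange | 1040.00 | 46.50 | 8.00 | 48360.00 | 8320.00
web | 1680.00 | 7.00 | 76.00 | 11760.00 | 127680.00
top flange | 1000.00 | -36.00 | 141.00 | -36000.00 | 141000.00
Σ | 3720.00 |  |  | 24120.00 | 277000.00
x_c = 24120.00 / 3720.00 = 6.48 mm
y_c = 277000.00 / 3720.00 = 74.46 mm

x_c = 6.48 mm, y_c = 74.46 mm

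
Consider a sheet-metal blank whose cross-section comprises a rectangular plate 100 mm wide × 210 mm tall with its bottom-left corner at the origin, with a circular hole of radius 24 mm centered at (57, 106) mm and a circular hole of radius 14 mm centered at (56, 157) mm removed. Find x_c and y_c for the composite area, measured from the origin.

Part | A | x̄ᵢ | ȳᵢ | A·x̄ᵢ | A·ȳᵢ
plate | 21000.00 | 50.00 | 105.00 | 1050000.00 | 2205000.00
hole 1 | -1809.56 | 57.00 | 106.00 | -103144.77 | -191813.08
hole 2 | -615.75 | 56.00 | 157.00 | -34482.12 | -96673.09
Σ | 18574.69 |  |  | 912373.11 | 1916513.83
x_c = 912373.11 / 18574.69 = 49.12 mm
y_c = 1916513.83 / 18574.69 = 103.18 mm

x_c = 49.12 mm, y_c = 103.18 mm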